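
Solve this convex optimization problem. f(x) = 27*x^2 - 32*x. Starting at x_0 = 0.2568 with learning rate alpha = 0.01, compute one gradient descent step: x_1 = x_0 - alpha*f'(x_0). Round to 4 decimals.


We compute the gradient at x_0 and apply the update.
f'(x) = 54*x - 32
f'(0.2568) = 54*0.2568 - 32 = -18.1328
x_1 = 0.2568 - 0.01*-18.1328 = 0.4381


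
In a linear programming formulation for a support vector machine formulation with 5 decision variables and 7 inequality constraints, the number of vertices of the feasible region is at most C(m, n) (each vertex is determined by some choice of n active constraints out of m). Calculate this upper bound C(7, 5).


Each vertex corresponds to some choice of n active constraints out of m, so the number of vertices is at most C(m, n) = m! / (n!(m-n)!).
m = 7, n = 5
Numerator: 7 * 6 * 5 * 4 * 3
Denominator: 5! = 120
C(7, 5) = 21


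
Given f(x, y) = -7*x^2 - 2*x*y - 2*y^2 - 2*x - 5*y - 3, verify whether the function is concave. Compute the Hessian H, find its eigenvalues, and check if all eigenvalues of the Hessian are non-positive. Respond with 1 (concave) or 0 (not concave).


The Hessian of f(x,y) = -7*x^2 - 2*x*y - 2*y^2 - 2*x - 5*y - 3 is:
H = [[-14, -2], [-2, -4]]
Trace = -14 - 4 = -18
Determinant = -14*-4 - (-2)^2 = 52
Discriminant = (-18)^2 - 4*52 = 116.0
Eigenvalues: lambda_1 = -14.3852, lambda_2 = -3.6148
The function is concave.

1


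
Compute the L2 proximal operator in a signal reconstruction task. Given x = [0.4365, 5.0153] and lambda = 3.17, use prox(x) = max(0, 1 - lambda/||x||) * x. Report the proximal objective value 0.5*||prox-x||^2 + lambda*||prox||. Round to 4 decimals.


Step 1: Compute ||x||.
||x|| = 5.0343
Step 2: Compute scaling factor.
scale = max(0, 1 - 3.17/5.0343) = 0.3703
Step 3: prox(x) = [0.1616, 1.8572]
||prox(x)|| = 1.8643
Step 4: Proximal objective.
0.5*||prox-x||^2 = 5.0245
lambda*||prox|| = 5.9098
Total = 10.9342


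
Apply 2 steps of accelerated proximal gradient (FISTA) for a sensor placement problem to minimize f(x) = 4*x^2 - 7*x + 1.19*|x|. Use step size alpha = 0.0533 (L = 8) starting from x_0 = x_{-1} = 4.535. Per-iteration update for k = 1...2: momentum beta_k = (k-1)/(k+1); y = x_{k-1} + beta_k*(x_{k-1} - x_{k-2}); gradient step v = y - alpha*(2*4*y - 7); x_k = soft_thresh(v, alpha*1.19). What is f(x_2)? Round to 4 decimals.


FISTA on f(x) = 4*x^2 - 7*x + 1.19*|x|
L = 8, alpha = 0.0533
Iteration 1: beta = 0.0, y = 4.535 + 0.0*(4.535 - 4.535) = 4.535
  grad(y) = 29.28, v = y - alpha*grad = 2.9744
  prox(v) = soft_thresh(2.9744, 0.0634) = 2.9109
Iteration 2: beta = 0.3333, y = 2.9109 + 0.3333*(2.9109 - 4.535) = 2.3696
  grad(y) = 11.9568, v = y - alpha*grad = 1.7323
  prox(v) = soft_thresh(1.7323, 0.0634) = 1.6689
f(x_2) = 4*1.6689^2 - 7*1.6689 + 1.19*|1.6689| = 1.4444


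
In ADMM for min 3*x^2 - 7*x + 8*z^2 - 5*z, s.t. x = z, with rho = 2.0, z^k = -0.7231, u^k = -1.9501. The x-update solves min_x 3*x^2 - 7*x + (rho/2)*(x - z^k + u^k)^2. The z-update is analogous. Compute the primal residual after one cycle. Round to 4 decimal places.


ADMM iteration with rho = 2.0, z^k = -0.7231, u^k = -1.9501
Step 1: x-update.
Minimize 3*x^2 - 7*x + (2.0/2)*(x + 0.7231 - 1.9501)^2
FOC: (2*3 + 2.0)*x = 7 + 2.0*(-0.7231 + 1.9501)
x^{k+1} = 1.1818
Step 2: z-update.
Minimize 8*z^2 - 5*z + (2.0/2)*(1.1818 - z - 1.9501)^2
FOC: (2*8 + 2.0)*z = 5 + 2.0*(1.1818 - 1.9501)
z^{k+1} = 0.1924
Step 3: u-update.
u^{k+1} = -1.9501 + 1.1818 - 0.1924 = -0.9608
Step 4: Primal residual = |1.1818 - 0.1924| = 0.9893


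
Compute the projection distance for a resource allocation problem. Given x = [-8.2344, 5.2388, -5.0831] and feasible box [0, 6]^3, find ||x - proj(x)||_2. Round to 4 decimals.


Project each component onto [0, 6].
clip(-8.2344) = 0.0, clip(5.2388) = 5.2388, clip(-5.0831) = 0.0
Projection = [0.0, 5.2388, 0.0]
Squared diffs: [67.8053, 0.0, 25.8379]
Distance = sqrt(93.6432) = 9.6769


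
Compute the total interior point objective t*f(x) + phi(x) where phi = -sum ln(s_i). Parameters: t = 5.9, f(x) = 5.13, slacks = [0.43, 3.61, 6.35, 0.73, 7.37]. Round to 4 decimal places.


Step 1: Compute log-barrier.
ln values: [-0.844, 1.2837, 1.8485, -0.3147, 1.9974]
phi = -(-0.844 + 1.2837 + 1.8485 - 0.3147 + 1.9974) = -3.9709
Step 2: Compute augmented objective.
t*f(x) = 5.9*5.13 = 30.267
Total = 30.267 - 3.9709 = 26.2961


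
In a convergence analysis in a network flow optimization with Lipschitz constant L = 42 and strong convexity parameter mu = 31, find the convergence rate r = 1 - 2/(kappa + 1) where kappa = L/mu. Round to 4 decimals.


Step 1: Compute the condition number.
kappa = L/mu = 42/31 = 1.3548
Step 2: Compute the convergence rate.
r = 1 - 2/(kappa + 1) = 1 - 2*mu/(L + mu) = (L - mu)/(L + mu) = 11/73 = 0.1507


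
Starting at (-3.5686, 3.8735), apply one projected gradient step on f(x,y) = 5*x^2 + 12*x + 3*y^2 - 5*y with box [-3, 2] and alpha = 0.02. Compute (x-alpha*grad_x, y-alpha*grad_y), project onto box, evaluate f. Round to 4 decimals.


Step 1: Compute gradient at (-3.5686, 3.8735).
grad_x = 2*5*-3.5686 + 12 = -23.686
grad_y = 2*3*3.8735 - 5 = 18.241
Step 2: Gradient step.
x_raw = -3.5686 - 0.02*-23.686 = -3.0949
y_raw = 3.8735 - 0.02*18.241 = 3.5087
Step 3: Project onto [-3, 2].
x_proj = clip(-3.0949) = -3.0
y_proj = clip(3.5087) = 2.0
Step 4: Evaluate f.
f(-3.0, 2.0) = 11.0


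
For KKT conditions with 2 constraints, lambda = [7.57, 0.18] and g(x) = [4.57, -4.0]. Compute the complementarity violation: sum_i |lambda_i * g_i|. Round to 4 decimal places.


KKT complementary slackness check:
lambda_1 * g_1 = 7.57 * 4.57 = 34.5949
lambda_2 * g_2 = 0.18 * -4.0 = -0.72
Total violation = 34.5949 + 0.72 = 35.3149


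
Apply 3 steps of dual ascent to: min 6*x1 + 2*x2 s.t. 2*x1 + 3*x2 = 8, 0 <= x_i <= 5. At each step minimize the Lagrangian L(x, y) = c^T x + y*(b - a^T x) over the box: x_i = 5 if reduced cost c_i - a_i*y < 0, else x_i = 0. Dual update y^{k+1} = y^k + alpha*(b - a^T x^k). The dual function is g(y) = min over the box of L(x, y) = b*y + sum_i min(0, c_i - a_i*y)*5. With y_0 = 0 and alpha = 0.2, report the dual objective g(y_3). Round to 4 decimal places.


Dual ascent for LP: min 6*x1 + 2*x2, 2*x1 + 3*x2 = 8, 0 <= x_i <= 5
Step 1: y^k = 0.0, reduced costs: (6.0, 2.0)
  x^k = (0.0, 0.0), subgradient = b - a^T x = 8.0
  y^{k+1} = 0.0 + 0.2*8.0 = 1.6
Step 2: y^k = 1.6, reduced costs: (2.8, -2.8)
  x^k = (0.0, 5.0), subgradient = b - a^T x = -7.0
  y^{k+1} = 1.6 + 0.2*-7.0 = 0.2
Step 3: y^k = 0.2, reduced costs: (5.6, 1.4)
  x^k = (0.0, 0.0), subgradient = b - a^T x = 8.0
  y^{k+1} = 0.2 + 0.2*8.0 = 1.8
Dual objective at y_3 = 1.8: reduced costs (2.4, -3.4), box minimizer x = (0.0, 5.0)
g(y_3) = b*y + (c1 - a1*y)*x1 + (c2 - a2*y)*x2 = 8*1.8 + 2.4*0.0 + (-3.4)*5.0 = 14.4 + 0.0 - 17.0 = -2.6


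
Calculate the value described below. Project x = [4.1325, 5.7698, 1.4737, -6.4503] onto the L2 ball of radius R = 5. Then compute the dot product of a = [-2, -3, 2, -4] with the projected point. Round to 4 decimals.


Step 1: Compute ||x|| (intermediates to 6 decimals).
||x|| = sqrt(4.1325^2 + 5.7698^2 + 1.4737^2 + (-6.4503)^2) = 9.702902
Step 2: Project.
Since ||x|| > R, scale = R/||x|| = 5/9.702902 = 0.51531, proj(x) = scale * x
proj(x) = [2.129519, 2.973236, 0.759412, -3.323904]
Step 3: Dot product.
a^T * proj(x) = -2*2.129519 - 3*2.973236 + 2*0.759412 - 4*(-3.323904) = 1.6357


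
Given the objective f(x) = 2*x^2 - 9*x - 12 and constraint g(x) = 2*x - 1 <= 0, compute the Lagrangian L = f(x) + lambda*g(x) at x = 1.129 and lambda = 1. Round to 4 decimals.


Step 1: Evaluate f(x).
f(1.129) = 2*1.129^2 - 9*1.129 - 12 = -19.6117
Step 2: Evaluate g(x).
g(1.129) = 2*1.129 - 1 = 1.258
Step 3: Compute Lagrangian.
L = -19.6117 + 1*1.258 = -18.3537


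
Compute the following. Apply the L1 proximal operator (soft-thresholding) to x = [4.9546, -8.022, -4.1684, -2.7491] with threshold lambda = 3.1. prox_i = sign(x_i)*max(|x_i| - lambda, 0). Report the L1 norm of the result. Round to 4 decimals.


Soft-thresholding with lambda = 3.1:
prox(4.9546) = sign(4.9546)*max(|4.9546| - 3.1, 0) = 1.8546
prox(-8.022) = sign(-8.022)*max(|-8.022| - 3.1, 0) = -4.922
prox(-4.1684) = sign(-4.1684)*max(|-4.1684| - 3.1, 0) = -1.0684
prox(-2.7491) = sign(-2.7491)*max(|-2.7491| - 3.1, 0) = 0.0
prox(x) = [1.8546, -4.922, -1.0684, 0.0]
||prox(x)||_1 = 1.8546 + 4.922 + 1.0684 + 0.0 = 7.845


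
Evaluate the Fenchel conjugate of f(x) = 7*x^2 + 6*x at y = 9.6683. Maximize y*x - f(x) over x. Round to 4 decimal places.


f*(y) = sup_x {y*x - a*x^2 - b*x} = sup_x {(y-b)*x - a*x^2}
FOC: (y - b) - 2a*x = 0 => x* = (y - b)/(2a)
x* = (9.6683 - 6)/(2*7) = 0.262
f*(9.6683) = (y-b)^2/(4a) = (9.6683 - 6)^2/(4*7)
= 13.4564/28 = 0.4806


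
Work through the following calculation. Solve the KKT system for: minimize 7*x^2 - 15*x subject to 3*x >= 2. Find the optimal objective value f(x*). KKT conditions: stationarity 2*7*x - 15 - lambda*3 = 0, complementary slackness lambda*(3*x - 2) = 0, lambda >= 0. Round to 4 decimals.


Step 1: Try lambda = 0 (constraint inactive).
Stationarity: 2*7*x - 15 = 0
x* = 15/(2*7) = 15/14 = 1.0714 (rounded; the exact value 15/14 is used below)
Check constraint: 3*1.0714 = 3.2142 >= 2 -- satisfied.
Step 2: Compute optimal value.
f(x*) = 7*(15/14)^2 - 15*(15/14) = -8.0357


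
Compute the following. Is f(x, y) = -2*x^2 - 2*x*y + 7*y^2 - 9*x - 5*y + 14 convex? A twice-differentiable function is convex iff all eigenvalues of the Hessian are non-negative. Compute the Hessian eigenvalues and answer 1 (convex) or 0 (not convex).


The Hessian of f(x,y) = -2*x^2 - 2*x*y + 7*y^2 - 9*x - 5*y + 14 is:
H = [[-4, -2], [-2, 14]]
Trace = -4 + 14 = 10
Determinant = -4*14 - (-2)^2 = -60
Discriminant = (10)^2 - 4*-60 = 340.0
Eigenvalues: lambda_1 = -4.2195, lambda_2 = 14.2195
The function is not convex.

0


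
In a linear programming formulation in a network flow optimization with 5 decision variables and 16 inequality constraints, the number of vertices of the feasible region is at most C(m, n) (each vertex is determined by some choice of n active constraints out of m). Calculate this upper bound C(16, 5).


Each vertex corresponds to some choice of n active constraints out of m, so the number of vertices is at most C(m, n) = m! / (n!(m-n)!).
m = 16, n = 5
Numerator: 16 * 15 * 14 * 13 * 12
Denominator: 5! = 120
C(16, 5) = 4368


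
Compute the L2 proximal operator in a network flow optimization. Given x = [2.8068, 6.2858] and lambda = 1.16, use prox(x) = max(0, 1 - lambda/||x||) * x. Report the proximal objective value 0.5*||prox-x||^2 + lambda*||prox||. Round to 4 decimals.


Step 1: Compute ||x||.
||x|| = 6.884
Step 2: Compute scaling factor.
scale = max(0, 1 - 1.16/6.884) = 0.8315
Step 3: prox(x) = [2.3338, 5.2266]
||prox(x)|| = 5.724
Step 4: Proximal objective.
0.5*||prox-x||^2 = 0.6728
lambda*||prox|| = 6.6398
Total = 7.3126


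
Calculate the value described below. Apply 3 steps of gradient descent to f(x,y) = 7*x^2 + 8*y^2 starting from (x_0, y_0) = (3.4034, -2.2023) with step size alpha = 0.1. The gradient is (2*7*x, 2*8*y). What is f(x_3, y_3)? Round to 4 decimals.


Gradient descent on f(x,y) = 7*x^2 + 8*y^2.
Starting point: (3.4034, -2.2023), alpha = 0.1
Step 1: grad_x = 2*7*3.4034 = 47.6476, grad_y = 2*8*-2.2023 = -35.2368
  x_1 = 3.4034 - 0.1*47.6476 = -1.3614
  y_1 = -2.2023 - 0.1*-35.2368 = 1.3214
Step 2: grad_x = 2*7*-1.3614 = -19.059, grad_y = 2*8*1.3214 = 21.1421
  x_2 = -1.3614 - 0.1*-19.059 = 0.5445
  y_2 = 1.3214 - 0.1*21.1421 = -0.7928
Step 3: grad_x = 2*7*0.5445 = 7.6236, grad_y = 2*8*-0.7928 = -12.6852
  x_3 = 0.5445 - 0.1*7.6236 = -0.2178
  y_3 = -0.7928 - 0.1*-12.6852 = 0.4757
f(-0.2178, 0.4757) = 7*(-0.2178)^2 + 8*0.4757^2 = 2.1424


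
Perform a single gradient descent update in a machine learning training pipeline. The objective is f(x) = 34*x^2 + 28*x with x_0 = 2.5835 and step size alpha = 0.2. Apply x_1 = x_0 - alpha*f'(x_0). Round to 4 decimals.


We compute the gradient at x_0 and apply the update.
f'(x) = 68*x + 28
f'(2.5835) = 68*2.5835 + 28 = 203.678
x_1 = 2.5835 - 0.2*203.678 = -38.1521


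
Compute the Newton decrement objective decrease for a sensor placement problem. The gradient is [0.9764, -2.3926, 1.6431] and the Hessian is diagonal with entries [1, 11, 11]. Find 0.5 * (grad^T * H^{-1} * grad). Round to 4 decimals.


Step 1: H is diagonal, so H^(-1) * g = [0.9764, -0.2175, 0.1494].
Step 2: g^T H^(-1) g = sum_i g_i^2 / H_ii
  = (0.9764)^2/1 + (-2.3926)^2/11 + (1.6431)^2/11
  = 0.9534 + 0.5204 + 0.2454 = 1.7192
Step 3: Objective decrease = 0.5 * g^T H^(-1) g = 0.8596


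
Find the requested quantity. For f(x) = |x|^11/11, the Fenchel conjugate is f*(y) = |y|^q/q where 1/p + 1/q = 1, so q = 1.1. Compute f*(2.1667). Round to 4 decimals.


The conjugate exponent q satisfies 1/p + 1/q = 1.
p = 11, so q = 11/(11 - 1) = 1.1
|y|^q = 2.1667^1.1 = 2.3409
f*(2.1667) = 2.3409 / 1.1 = 2.1281


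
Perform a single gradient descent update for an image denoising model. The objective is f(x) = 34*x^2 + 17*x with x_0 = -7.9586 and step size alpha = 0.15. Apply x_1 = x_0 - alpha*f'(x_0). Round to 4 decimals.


We compute the gradient at x_0 and apply the update.
f'(x) = 68*x + 17
f'(-7.9586) = 68*-7.9586 + 17 = -524.1848
x_1 = -7.9586 - 0.15*-524.1848 = 70.6691


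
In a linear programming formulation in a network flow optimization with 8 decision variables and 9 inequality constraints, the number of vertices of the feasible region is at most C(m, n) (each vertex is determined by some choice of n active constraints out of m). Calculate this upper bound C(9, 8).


Each vertex corresponds to some choice of n active constraints out of m, so the number of vertices is at most C(m, n) = m! / (n!(m-n)!).
m = 9, n = 8
Numerator: 9 * 8 * 7 * 6 * 5 * 4 * 3 * 2
Denominator: 8! = 40320
C(9, 8) = 9


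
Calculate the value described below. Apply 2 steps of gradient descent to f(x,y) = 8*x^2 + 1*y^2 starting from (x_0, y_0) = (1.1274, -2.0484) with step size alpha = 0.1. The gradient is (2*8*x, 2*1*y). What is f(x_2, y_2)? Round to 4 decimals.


Gradient descent on f(x,y) = 8*x^2 + 1*y^2.
Starting point: (1.1274, -2.0484), alpha = 0.1
Step 1: grad_x = 2*8*1.1274 = 18.0384, grad_y = 2*1*-2.0484 = -4.0968
  x_1 = 1.1274 - 0.1*18.0384 = -0.6764
  y_1 = -2.0484 - 0.1*-4.0968 = -1.6387
Step 2: grad_x = 2*8*-0.6764 = -10.823, grad_y = 2*1*-1.6387 = -3.2774
  x_2 = -0.6764 - 0.1*-10.823 = 0.4059
  y_2 = -1.6387 - 0.1*-3.2774 = -1.311
f(0.4059, -1.311) = 8*0.4059^2 + 1*(-1.311)^2 = 3.0365


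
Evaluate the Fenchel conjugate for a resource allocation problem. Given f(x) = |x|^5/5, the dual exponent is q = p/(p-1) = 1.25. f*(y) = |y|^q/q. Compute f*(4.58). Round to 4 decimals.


The conjugate exponent q satisfies 1/p + 1/q = 1.
p = 5, so q = 5/(5 - 1) = 1.25
|y|^q = 4.58^1.25 = 6.7001
f*(4.58) = 6.7001 / 1.25 = 5.3601


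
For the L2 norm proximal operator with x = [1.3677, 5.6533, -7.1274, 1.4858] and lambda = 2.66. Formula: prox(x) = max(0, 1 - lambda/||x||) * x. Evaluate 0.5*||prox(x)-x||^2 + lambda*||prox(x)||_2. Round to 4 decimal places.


Step 1: Compute ||x||.
||x|| = 9.3187
Step 2: Compute scaling factor.
scale = max(0, 1 - 2.66/9.3187) = 0.7146
Step 3: prox(x) = [0.9773, 4.0396, -5.0929, 1.0617]
||prox(x)|| = 6.6587
Step 4: Proximal objective.
0.5*||prox-x||^2 = 3.5378
lambda*||prox|| = 17.7121
Total = 21.2499


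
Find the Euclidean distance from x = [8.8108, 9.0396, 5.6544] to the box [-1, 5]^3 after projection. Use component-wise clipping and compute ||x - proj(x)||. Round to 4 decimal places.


Project each component onto [-1, 5].
clip(8.8108) = 5.0, clip(9.0396) = 5.0, clip(5.6544) = 5.0
Projection = [5.0, 5.0, 5.0]
Squared diffs: [14.5222, 16.3184, 0.4282]
Distance = sqrt(31.2688) = 5.5919


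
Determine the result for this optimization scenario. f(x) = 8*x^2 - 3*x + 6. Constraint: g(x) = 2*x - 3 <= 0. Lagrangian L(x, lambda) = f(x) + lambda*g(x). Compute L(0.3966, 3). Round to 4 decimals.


Step 1: Evaluate f(x).
f(0.3966) = 8*0.3966^2 - 3*0.3966 + 6 = 6.0685
Step 2: Evaluate g(x).
g(0.3966) = 2*0.3966 - 3 = -2.2068
Step 3: Compute Lagrangian.
L = 6.0685 + 3*-2.2068 = -0.5519


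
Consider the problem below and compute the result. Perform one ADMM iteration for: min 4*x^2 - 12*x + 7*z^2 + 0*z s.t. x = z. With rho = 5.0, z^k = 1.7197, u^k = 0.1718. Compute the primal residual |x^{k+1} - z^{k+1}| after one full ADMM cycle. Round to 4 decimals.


ADMM iteration with rho = 5.0, z^k = 1.7197, u^k = 0.1718
Step 1: x-update.
Minimize 4*x^2 - 12*x + (5.0/2)*(x - 1.7197 + 0.1718)^2
FOC: (2*4 + 5.0)*x = 12 + 5.0*(1.7197 - 0.1718)
x^{k+1} = 1.5184
Step 2: z-update.
Minimize 7*z^2 + 0*z + (5.0/2)*(1.5184 - z + 0.1718)^2
FOC: (2*7 + 5.0)*z = 0 + 5.0*(1.5184 + 0.1718)
z^{k+1} = 0.4448
Step 3: u-update.
u^{k+1} = 0.1718 + 1.5184 - 0.4448 = 1.2454
Step 4: Primal residual = |1.5184 - 0.4448| = 1.0736


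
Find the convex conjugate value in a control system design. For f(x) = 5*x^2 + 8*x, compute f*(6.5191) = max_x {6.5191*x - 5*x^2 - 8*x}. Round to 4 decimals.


f*(y) = sup_x {y*x - a*x^2 - b*x} = sup_x {(y-b)*x - a*x^2}
FOC: (y - b) - 2a*x = 0 => x* = (y - b)/(2a)
x* = (6.5191 - 8)/(2*5) = -0.1481
f*(6.5191) = (y-b)^2/(4a) = (6.5191 - 8)^2/(4*5)
= 2.1931/20 = 0.1097


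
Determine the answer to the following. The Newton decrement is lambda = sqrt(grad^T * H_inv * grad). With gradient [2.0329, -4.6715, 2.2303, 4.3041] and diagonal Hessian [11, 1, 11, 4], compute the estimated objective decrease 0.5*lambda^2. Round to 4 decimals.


Step 1: H is diagonal, so H^(-1) * g = [0.1848, -4.6715, 0.2028, 1.076].
Step 2: g^T H^(-1) g = sum_i g_i^2 / H_ii
  = (2.0329)^2/11 + (-4.6715)^2/1 + (2.2303)^2/11 + (4.3041)^2/4
  = 0.3757 + 21.8229 + 0.4522 + 4.6313 = 27.2821
Step 3: Objective decrease = 0.5 * g^T H^(-1) g = 13.6411


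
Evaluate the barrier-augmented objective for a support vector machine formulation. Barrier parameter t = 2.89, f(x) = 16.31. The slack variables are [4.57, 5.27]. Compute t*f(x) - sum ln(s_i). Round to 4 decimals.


Step 1: Compute log-barrier.
ln values: [1.5195, 1.662]
phi = -(1.5195 + 1.662) = -3.1815
Step 2: Compute augmented objective.
t*f(x) = 2.89*16.31 = 47.1359
Total = 47.1359 - 3.1815 = 43.9544


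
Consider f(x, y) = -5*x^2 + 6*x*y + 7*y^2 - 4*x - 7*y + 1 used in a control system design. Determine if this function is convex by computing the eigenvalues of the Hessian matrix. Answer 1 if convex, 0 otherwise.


The Hessian of f(x,y) = -5*x^2 + 6*x*y + 7*y^2 - 4*x - 7*y + 1 is:
H = [[-10, 6], [6, 14]]
Trace = -10 + 14 = 4
Determinant = -10*14 - (6)^2 = -176
Discriminant = (4)^2 - 4*-176 = 720.0
Eigenvalues: lambda_1 = -11.4164, lambda_2 = 15.4164
The function is not convex.

0


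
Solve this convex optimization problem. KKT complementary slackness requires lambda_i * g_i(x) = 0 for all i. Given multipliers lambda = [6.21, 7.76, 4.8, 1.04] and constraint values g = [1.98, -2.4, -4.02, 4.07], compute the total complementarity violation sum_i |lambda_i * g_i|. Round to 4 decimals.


KKT complementary slackness check:
lambda_1 * g_1 = 6.21 * 1.98 = 12.2958
lambda_2 * g_2 = 7.76 * -2.4 = -18.624
lambda_3 * g_3 = 4.8 * -4.02 = -19.296
lambda_4 * g_4 = 1.04 * 4.07 = 4.2328
Total violation = 12.2958 + 18.624 + 19.296 + 4.2328 = 54.4486


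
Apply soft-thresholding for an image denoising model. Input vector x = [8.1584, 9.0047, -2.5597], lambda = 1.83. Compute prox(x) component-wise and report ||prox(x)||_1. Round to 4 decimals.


Soft-thresholding with lambda = 1.83:
prox(8.1584) = sign(8.1584)*max(|8.1584| - 1.83, 0) = 6.3284
prox(9.0047) = sign(9.0047)*max(|9.0047| - 1.83, 0) = 7.1747
prox(-2.5597) = sign(-2.5597)*max(|-2.5597| - 1.83, 0) = -0.7297
prox(x) = [6.3284, 7.1747, -0.7297]
||prox(x)||_1 = 6.3284 + 7.1747 + 0.7297 = 14.2328


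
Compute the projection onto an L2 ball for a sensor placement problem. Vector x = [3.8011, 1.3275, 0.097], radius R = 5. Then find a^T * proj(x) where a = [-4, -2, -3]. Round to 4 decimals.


Step 1: Compute ||x|| (intermediates to 6 decimals).
||x|| = sqrt(3.8011^2 + 1.3275^2 + 0.097^2) = 4.027409
Step 2: Project.
Since ||x|| <= R, proj = x (no scaling needed).
proj(x) = [3.8011, 1.3275, 0.097]
Step 3: Dot product.
a^T * proj(x) = -4*3.8011 - 2*1.3275 - 3*0.097 = -18.1504


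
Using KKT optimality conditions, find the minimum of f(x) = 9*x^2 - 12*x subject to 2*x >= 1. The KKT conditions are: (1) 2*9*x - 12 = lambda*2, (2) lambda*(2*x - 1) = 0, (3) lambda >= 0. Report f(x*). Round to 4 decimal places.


Step 1: Try lambda = 0 (constraint inactive).
Stationarity: 2*9*x - 12 = 0
x* = 12/(2*9) = 2/3 = 0.6667 (rounded; the exact value 2/3 is used below)
Check constraint: 2*0.6667 = 1.3334 >= 1 -- satisfied.
Step 2: Compute optimal value.
f(x*) = 9*(2/3)^2 - 12*(2/3) = -4.0


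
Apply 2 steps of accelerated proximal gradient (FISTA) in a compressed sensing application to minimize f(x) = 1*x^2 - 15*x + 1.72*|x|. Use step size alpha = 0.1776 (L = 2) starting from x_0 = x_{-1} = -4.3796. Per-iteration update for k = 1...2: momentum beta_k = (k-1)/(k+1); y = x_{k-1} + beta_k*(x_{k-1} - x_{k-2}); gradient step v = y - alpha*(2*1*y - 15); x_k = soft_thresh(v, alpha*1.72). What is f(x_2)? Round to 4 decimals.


FISTA on f(x) = 1*x^2 - 15*x + 1.72*|x|
L = 2, alpha = 0.1776
Iteration 1: beta = 0.0, y = -4.3796 + 0.0*(-4.3796 + 4.3796) = -4.3796
  grad(y) = -23.7592, v = y - alpha*grad = -0.16
  prox(v) = soft_thresh(-0.16, 0.3055) = 0.0
Iteration 2: beta = 0.3333, y = 0.0 + 0.3333*(0.0 + 4.3796) = 1.4599
  grad(y) = -12.0803, v = y - alpha*grad = 3.6053
  prox(v) = soft_thresh(3.6053, 0.3055) = 3.2999
f(x_2) = 1*3.2999^2 - 15*3.2999 + 1.72*|3.2999| = -32.933


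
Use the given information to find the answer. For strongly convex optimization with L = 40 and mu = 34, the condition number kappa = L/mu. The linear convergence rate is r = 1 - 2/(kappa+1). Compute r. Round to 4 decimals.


Step 1: Compute the condition number.
kappa = L/mu = 40/34 = 1.1765
Step 2: Compute the convergence rate.
r = 1 - 2/(kappa + 1) = 1 - 2*mu/(L + mu) = (L - mu)/(L + mu) = 6/74 = 0.0811


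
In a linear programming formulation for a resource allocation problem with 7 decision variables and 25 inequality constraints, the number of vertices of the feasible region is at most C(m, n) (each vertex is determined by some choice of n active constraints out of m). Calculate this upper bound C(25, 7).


Each vertex corresponds to some choice of n active constraints out of m, so the number of vertices is at most C(m, n) = m! / (n!(m-n)!).
m = 25, n = 7
Numerator: 25 * 24 * 23 * 22 * 21 * 20 * 19
Denominator: 7! = 5040
C(25, 7) = 480700


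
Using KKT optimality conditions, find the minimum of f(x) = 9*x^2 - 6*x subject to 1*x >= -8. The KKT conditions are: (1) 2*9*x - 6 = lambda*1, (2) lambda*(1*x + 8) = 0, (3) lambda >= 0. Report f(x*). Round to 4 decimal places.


Step 1: Try lambda = 0 (constraint inactive).
Stationarity: 2*9*x - 6 = 0
x* = 6/(2*9) = 1/3 = 0.3333 (rounded; the exact value 1/3 is used below)
Check constraint: 1*0.3333 = 0.3333 >= -8 -- satisfied.
Step 2: Compute optimal value.
f(x*) = 9*(1/3)^2 - 6*(1/3) = -1.0


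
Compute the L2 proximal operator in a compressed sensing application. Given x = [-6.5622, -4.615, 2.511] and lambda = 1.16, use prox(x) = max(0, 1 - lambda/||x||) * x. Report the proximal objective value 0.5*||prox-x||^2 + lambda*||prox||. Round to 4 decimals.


Step 1: Compute ||x||.
||x|| = 8.4063
Step 2: Compute scaling factor.
scale = max(0, 1 - 1.16/8.4063) = 0.862
Step 3: prox(x) = [-5.6567, -3.9782, 2.1645]
||prox(x)|| = 7.2463
Step 4: Proximal objective.
0.5*||prox-x||^2 = 0.6728
lambda*||prox|| = 8.4057
Total = 9.0785


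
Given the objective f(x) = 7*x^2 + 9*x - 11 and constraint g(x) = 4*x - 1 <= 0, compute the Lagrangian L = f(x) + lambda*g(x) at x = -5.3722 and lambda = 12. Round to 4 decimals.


Step 1: Evaluate f(x).
f(-5.3722) = 7*(-5.3722)^2 + 9*(-5.3722) - 11 = 142.6739
Step 2: Evaluate g(x).
g(-5.3722) = 4*-5.3722 - 1 = -22.4888
Step 3: Compute Lagrangian.
L = 142.6739 + 12*-22.4888 = -127.1917


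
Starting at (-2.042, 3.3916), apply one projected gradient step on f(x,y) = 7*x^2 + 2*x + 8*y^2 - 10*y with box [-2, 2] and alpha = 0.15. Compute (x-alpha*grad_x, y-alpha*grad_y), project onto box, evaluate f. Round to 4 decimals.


Step 1: Compute gradient at (-2.042, 3.3916).
grad_x = 2*7*-2.042 + 2 = -26.588
grad_y = 2*8*3.3916 - 10 = 44.2656
Step 2: Gradient step.
x_raw = -2.042 - 0.15*-26.588 = 1.9462
y_raw = 3.3916 - 0.15*44.2656 = -3.2482
Step 3: Project onto [-2, 2].
x_proj = clip(1.9462) = 1.9462
y_proj = clip(-3.2482) = -2.0
Step 4: Evaluate f.
f(1.9462, -2.0) = 82.4063


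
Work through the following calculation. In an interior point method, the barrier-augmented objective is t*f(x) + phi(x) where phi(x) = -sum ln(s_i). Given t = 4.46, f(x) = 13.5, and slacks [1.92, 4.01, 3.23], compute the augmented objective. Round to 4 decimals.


Step 1: Compute log-barrier.
ln values: [0.6523, 1.3888, 1.1725]
phi = -(0.6523 + 1.3888 + 1.1725) = -3.2136
Step 2: Compute augmented objective.
t*f(x) = 4.46*13.5 = 60.21
Total = 60.21 - 3.2136 = 56.9964


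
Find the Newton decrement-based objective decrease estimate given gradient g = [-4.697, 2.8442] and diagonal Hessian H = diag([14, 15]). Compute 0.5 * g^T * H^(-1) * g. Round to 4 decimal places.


Step 1: H is diagonal, so H^(-1) * g = [-0.3355, 0.1896].
Step 2: g^T H^(-1) g = sum_i g_i^2 / H_ii
  = (-4.697)^2/14 + (2.8442)^2/15
  = 1.5758 + 0.5393 = 2.1151
Step 3: Objective decrease = 0.5 * g^T H^(-1) g = 1.0576


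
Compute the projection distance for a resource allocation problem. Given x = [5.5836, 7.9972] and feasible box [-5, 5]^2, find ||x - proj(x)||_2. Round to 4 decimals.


Project each component onto [-5, 5].
clip(5.5836) = 5.0, clip(7.9972) = 5.0
Projection = [5.0, 5.0]
Squared diffs: [0.3406, 8.9832]
Distance = sqrt(9.3238) = 3.0535


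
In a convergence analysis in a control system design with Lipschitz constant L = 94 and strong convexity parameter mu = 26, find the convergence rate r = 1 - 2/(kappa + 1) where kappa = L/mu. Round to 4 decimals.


Step 1: Compute the condition number.
kappa = L/mu = 94/26 = 3.6154
Step 2: Compute the convergence rate.
r = 1 - 2/(kappa + 1) = 1 - 2*mu/(L + mu) = (L - mu)/(L + mu) = 68/120 = 0.5667


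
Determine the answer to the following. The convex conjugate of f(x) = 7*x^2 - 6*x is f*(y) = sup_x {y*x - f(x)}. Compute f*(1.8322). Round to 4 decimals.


f*(y) = sup_x {y*x - a*x^2 - b*x} = sup_x {(y-b)*x - a*x^2}
FOC: (y - b) - 2a*x = 0 => x* = (y - b)/(2a)
x* = (1.8322 + 6)/(2*7) = 0.5594
f*(1.8322) = (y-b)^2/(4a) = (1.8322 + 6)^2/(4*7)
= 61.3434/28 = 2.1908


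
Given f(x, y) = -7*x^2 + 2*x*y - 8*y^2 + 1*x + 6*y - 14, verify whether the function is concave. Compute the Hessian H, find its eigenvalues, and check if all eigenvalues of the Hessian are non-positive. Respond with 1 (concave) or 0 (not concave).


The Hessian of f(x,y) = -7*x^2 + 2*x*y - 8*y^2 + 1*x + 6*y - 14 is:
H = [[-14, 2], [2, -16]]
Trace = -14 - 16 = -30
Determinant = -14*-16 - (2)^2 = 220
Discriminant = (-30)^2 - 4*220 = 20.0
Eigenvalues: lambda_1 = -17.2361, lambda_2 = -12.7639
The function is concave.

1


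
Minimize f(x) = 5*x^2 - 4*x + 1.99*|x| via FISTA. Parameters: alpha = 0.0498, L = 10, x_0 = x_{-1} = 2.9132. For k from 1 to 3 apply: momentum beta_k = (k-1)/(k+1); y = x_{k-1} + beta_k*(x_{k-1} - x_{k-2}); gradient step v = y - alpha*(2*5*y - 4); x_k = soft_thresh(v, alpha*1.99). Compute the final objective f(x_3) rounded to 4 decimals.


FISTA on f(x) = 5*x^2 - 4*x + 1.99*|x|
L = 10, alpha = 0.0498
Iteration 1: beta = 0.0, y = 2.9132 + 0.0*(2.9132 - 2.9132) = 2.9132
  grad(y) = 25.132, v = y - alpha*grad = 1.6616
  prox(v) = soft_thresh(1.6616, 0.0991) = 1.5625
Iteration 2: beta = 0.3333, y = 1.5625 + 0.3333*(1.5625 - 2.9132) = 1.1123
  grad(y) = 7.123, v = y - alpha*grad = 0.7576
  prox(v) = soft_thresh(0.7576, 0.0991) = 0.6585
Iteration 3: beta = 0.5, y = 0.6585 + 0.5*(0.6585 - 1.5625) = 0.2064
  grad(y) = -1.9355, v = y - alpha*grad = 0.3028
  prox(v) = soft_thresh(0.3028, 0.0991) = 0.2037
f(x_3) = 5*0.2037^2 - 4*0.2037 + 1.99*|0.2037| = -0.202


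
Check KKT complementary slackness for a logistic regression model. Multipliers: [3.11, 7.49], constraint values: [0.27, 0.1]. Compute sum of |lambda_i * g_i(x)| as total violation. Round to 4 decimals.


KKT complementary slackness check:
lambda_1 * g_1 = 3.11 * 0.27 = 0.8397
lambda_2 * g_2 = 7.49 * 0.1 = 0.749
Total violation = 0.8397 + 0.749 = 1.5887


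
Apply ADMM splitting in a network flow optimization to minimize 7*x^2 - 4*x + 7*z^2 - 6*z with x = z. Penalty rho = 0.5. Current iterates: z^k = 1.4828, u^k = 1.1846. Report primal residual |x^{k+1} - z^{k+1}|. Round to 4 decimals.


ADMM iteration with rho = 0.5, z^k = 1.4828, u^k = 1.1846
Step 1: x-update.
Minimize 7*x^2 - 4*x + (0.5/2)*(x - 1.4828 + 1.1846)^2
FOC: (2*7 + 0.5)*x = 4 + 0.5*(1.4828 - 1.1846)
x^{k+1} = 0.2861
Step 2: z-update.
Minimize 7*z^2 - 6*z + (0.5/2)*(0.2861 - z + 1.1846)^2
FOC: (2*7 + 0.5)*z = 6 + 0.5*(0.2861 + 1.1846)
z^{k+1} = 0.4645
Step 3: u-update.
u^{k+1} = 1.1846 + 0.2861 - 0.4645 = 1.0062
Step 4: Primal residual = |0.2861 - 0.4645| = 0.1784


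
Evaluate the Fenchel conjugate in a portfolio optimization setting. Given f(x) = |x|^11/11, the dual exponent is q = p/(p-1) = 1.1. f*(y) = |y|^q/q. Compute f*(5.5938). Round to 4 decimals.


The conjugate exponent q satisfies 1/p + 1/q = 1.
p = 11, so q = 11/(11 - 1) = 1.1
|y|^q = 5.5938^1.1 = 6.6447
f*(5.5938) = 6.6447 / 1.1 = 6.0407


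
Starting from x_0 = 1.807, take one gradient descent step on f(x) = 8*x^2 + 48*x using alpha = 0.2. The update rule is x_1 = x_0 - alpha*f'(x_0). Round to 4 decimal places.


We compute the gradient at x_0 and apply the update.
f'(x) = 16*x + 48
f'(1.807) = 16*1.807 + 48 = 76.912
x_1 = 1.807 - 0.2*76.912 = -13.5754


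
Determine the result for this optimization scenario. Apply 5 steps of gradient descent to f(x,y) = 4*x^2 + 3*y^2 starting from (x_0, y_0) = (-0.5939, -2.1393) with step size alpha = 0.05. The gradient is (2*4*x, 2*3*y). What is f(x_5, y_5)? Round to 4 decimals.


Gradient descent on f(x,y) = 4*x^2 + 3*y^2.
Starting point: (-0.5939, -2.1393), alpha = 0.05
Step 1: grad_x = 2*4*-0.5939 = -4.7512, grad_y = 2*3*-2.1393 = -12.8358
  x_1 = -0.5939 - 0.05*-4.7512 = -0.3563
  y_1 = -2.1393 - 0.05*-12.8358 = -1.4975
Step 2: grad_x = 2*4*-0.3563 = -2.8507, grad_y = 2*3*-1.4975 = -8.9851
  x_2 = -0.3563 - 0.05*-2.8507 = -0.2138
  y_2 = -1.4975 - 0.05*-8.9851 = -1.0483
Step 3: grad_x = 2*4*-0.2138 = -1.7104, grad_y = 2*3*-1.0483 = -6.2895
  x_3 = -0.2138 - 0.05*-1.7104 = -0.1283
  y_3 = -1.0483 - 0.05*-6.2895 = -0.7338
Step 4: grad_x = 2*4*-0.1283 = -1.0263, grad_y = 2*3*-0.7338 = -4.4027
  x_4 = -0.1283 - 0.05*-1.0263 = -0.077
  y_4 = -0.7338 - 0.05*-4.4027 = -0.5136
Step 5: grad_x = 2*4*-0.077 = -0.6158, grad_y = 2*3*-0.5136 = -3.0819
  x_5 = -0.077 - 0.05*-0.6158 = -0.0462
  y_5 = -0.5136 - 0.05*-3.0819 = -0.3596
f(-0.0462, -0.3596) = 4*(-0.0462)^2 + 3*(-0.3596)^2 = 0.3964


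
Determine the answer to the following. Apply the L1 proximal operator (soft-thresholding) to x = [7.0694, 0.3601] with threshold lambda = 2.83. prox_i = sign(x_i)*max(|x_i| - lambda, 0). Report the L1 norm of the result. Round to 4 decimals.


Soft-thresholding with lambda = 2.83:
prox(7.0694) = sign(7.0694)*max(|7.0694| - 2.83, 0) = 4.2394
prox(0.3601) = sign(0.3601)*max(|0.3601| - 2.83, 0) = 0.0
prox(x) = [4.2394, 0.0]
||prox(x)||_1 = 4.2394 + 0.0 = 4.2394


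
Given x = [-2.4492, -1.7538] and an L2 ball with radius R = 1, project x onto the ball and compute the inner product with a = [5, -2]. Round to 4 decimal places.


Step 1: Compute ||x|| (intermediates to 6 decimals).
||x|| = sqrt((-2.4492)^2 + (-1.7538)^2) = 3.012374
Step 2: Project.
Since ||x|| > R, scale = R/||x|| = 1/3.012374 = 0.331964, proj(x) = scale * x
proj(x) = [-0.813046, -0.582198]
Step 3: Dot product.
a^T * proj(x) = 5*(-0.813046) - 2*(-0.582198) = -2.9008


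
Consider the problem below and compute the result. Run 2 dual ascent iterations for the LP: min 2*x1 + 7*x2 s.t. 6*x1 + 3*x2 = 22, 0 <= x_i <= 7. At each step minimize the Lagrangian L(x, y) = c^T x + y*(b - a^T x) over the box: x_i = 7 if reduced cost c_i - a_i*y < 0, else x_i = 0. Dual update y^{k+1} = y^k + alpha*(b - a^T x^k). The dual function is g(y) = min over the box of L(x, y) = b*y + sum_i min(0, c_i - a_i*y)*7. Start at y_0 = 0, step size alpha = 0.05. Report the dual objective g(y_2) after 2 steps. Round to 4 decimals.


Dual ascent for LP: min 2*x1 + 7*x2, 6*x1 + 3*x2 = 22, 0 <= x_i <= 7
Step 1: y^k = 0.0, reduced costs: (2.0, 7.0)
  x^k = (0.0, 0.0), subgradient = b - a^T x = 22.0
  y^{k+1} = 0.0 + 0.05*22.0 = 1.1
Step 2: y^k = 1.1, reduced costs: (-4.6, 3.7)
  x^k = (7.0, 0.0), subgradient = b - a^T x = -20.0
  y^{k+1} = 1.1 + 0.05*-20.0 = 0.1
Dual objective at y_2 = 0.1: reduced costs (1.4, 6.7), box minimizer x = (0.0, 0.0)
g(y_2) = b*y + (c1 - a1*y)*x1 + (c2 - a2*y)*x2 = 22*0.1 + 1.4*0.0 + 6.7*0.0 = 2.2 + 0.0 + 0.0 = 2.2


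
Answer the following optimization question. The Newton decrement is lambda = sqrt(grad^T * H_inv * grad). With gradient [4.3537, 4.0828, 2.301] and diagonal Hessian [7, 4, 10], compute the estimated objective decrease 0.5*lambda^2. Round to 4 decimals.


Step 1: H is diagonal, so H^(-1) * g = [0.622, 1.0207, 0.2301].
Step 2: g^T H^(-1) g = sum_i g_i^2 / H_ii
  = (4.3537)^2/7 + (4.0828)^2/4 + (2.301)^2/10
  = 2.7078 + 4.1673 + 0.5295 = 7.4046
Step 3: Objective decrease = 0.5 * g^T H^(-1) g = 3.7023


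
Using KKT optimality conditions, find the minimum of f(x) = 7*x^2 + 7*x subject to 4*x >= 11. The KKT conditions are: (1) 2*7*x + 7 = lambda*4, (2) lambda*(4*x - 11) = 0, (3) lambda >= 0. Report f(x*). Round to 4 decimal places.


Step 1: Try lambda = 0 (constraint inactive).
x_unc = -7/(2*7) = -0.5
Check: 4*-0.5 = -2.0 < 11 -- violated!
Step 2: Constraint must be active: 4*x = 11
x* = 11/4 = 2.75
lambda = (2*7*2.75 + 7)/4 = 11.375
Step 3: Compute optimal value.
f(x*) = 7*2.75^2 + 7*2.75 = 72.1875


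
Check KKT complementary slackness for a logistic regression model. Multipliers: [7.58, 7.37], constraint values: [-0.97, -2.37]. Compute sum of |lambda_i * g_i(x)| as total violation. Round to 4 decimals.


KKT complementary slackness check:
lambda_1 * g_1 = 7.58 * -0.97 = -7.3526
lambda_2 * g_2 = 7.37 * -2.37 = -17.4669
Total violation = 7.3526 + 17.4669 = 24.8195


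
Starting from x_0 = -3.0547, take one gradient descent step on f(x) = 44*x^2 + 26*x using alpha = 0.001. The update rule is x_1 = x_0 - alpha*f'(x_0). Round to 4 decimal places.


We compute the gradient at x_0 and apply the update.
f'(x) = 88*x + 26
f'(-3.0547) = 88*-3.0547 + 26 = -242.8136
x_1 = -3.0547 - 0.001*-242.8136 = -2.8119


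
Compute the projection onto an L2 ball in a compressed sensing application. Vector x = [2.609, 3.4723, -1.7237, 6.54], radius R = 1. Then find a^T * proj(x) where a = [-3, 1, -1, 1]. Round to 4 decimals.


Step 1: Compute ||x|| (intermediates to 6 decimals).
||x|| = sqrt(2.609^2 + 3.4723^2 + (-1.7237)^2 + 6.54^2) = 8.037816
Step 2: Project.
Since ||x|| > R, scale = R/||x|| = 1/8.037816 = 0.124412, proj(x) = scale * x
proj(x) = [0.324591, 0.431996, -0.214449, 0.813654]
Step 3: Dot product.
a^T * proj(x) = -3*0.324591 + 1*0.431996 - 1*(-0.214449) + 1*0.813654 = 0.4863


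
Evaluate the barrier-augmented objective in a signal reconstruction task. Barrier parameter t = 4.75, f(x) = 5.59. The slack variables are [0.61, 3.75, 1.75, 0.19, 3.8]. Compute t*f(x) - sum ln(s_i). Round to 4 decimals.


Step 1: Compute log-barrier.
ln values: [-0.4943, 1.3218, 0.5596, -1.6607, 1.335]
phi = -(-0.4943 + 1.3218 + 0.5596 - 1.6607 + 1.335) = -1.0613
Step 2: Compute augmented objective.
t*f(x) = 4.75*5.59 = 26.5525
Total = 26.5525 - 1.0613 = 25.4912


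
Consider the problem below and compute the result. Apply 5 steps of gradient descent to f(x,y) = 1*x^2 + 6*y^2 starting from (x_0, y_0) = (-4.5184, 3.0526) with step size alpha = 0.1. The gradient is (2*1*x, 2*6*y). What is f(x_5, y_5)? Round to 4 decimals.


Gradient descent on f(x,y) = 1*x^2 + 6*y^2.
Starting point: (-4.5184, 3.0526), alpha = 0.1
Step 1: grad_x = 2*1*-4.5184 = -9.0368, grad_y = 2*6*3.0526 = 36.6312
  x_1 = -4.5184 - 0.1*-9.0368 = -3.6147
  y_1 = 3.0526 - 0.1*36.6312 = -0.6105
Step 2: grad_x = 2*1*-3.6147 = -7.2294, grad_y = 2*6*-0.6105 = -7.3262
  x_2 = -3.6147 - 0.1*-7.2294 = -2.8918
  y_2 = -0.6105 - 0.1*-7.3262 = 0.1221
Step 3: grad_x = 2*1*-2.8918 = -5.7836, grad_y = 2*6*0.1221 = 1.4652
  x_3 = -2.8918 - 0.1*-5.7836 = -2.3134
  y_3 = 0.1221 - 0.1*1.4652 = -0.0244
Step 4: grad_x = 2*1*-2.3134 = -4.6268, grad_y = 2*6*-0.0244 = -0.293
  x_4 = -2.3134 - 0.1*-4.6268 = -1.8507
  y_4 = -0.0244 - 0.1*-0.293 = 0.0049
Step 5: grad_x = 2*1*-1.8507 = -3.7015, grad_y = 2*6*0.0049 = 0.0586
  x_5 = -1.8507 - 0.1*-3.7015 = -1.4806
  y_5 = 0.0049 - 0.1*0.0586 = -0.001
f(-1.4806, -0.001) = 1*(-1.4806)^2 + 6*(-0.001)^2 = 2.1922


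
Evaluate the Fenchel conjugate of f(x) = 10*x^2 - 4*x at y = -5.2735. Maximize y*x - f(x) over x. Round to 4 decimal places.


f*(y) = sup_x {y*x - a*x^2 - b*x} = sup_x {(y-b)*x - a*x^2}
FOC: (y - b) - 2a*x = 0 => x* = (y - b)/(2a)
x* = (-5.2735 + 4)/(2*10) = -0.0637
f*(-5.2735) = (y-b)^2/(4a) = (-5.2735 + 4)^2/(4*10)
= 1.6218/40 = 0.0405


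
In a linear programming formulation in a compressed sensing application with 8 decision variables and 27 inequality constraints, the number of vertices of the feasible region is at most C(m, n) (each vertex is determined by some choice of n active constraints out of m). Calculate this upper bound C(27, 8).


Each vertex corresponds to some choice of n active constraints out of m, so the number of vertices is at most C(m, n) = m! / (n!(m-n)!).
m = 27, n = 8
Numerator: 27 * 26 * 25 * 24 * 23 * 22 * 21 * 20
Denominator: 8! = 40320
C(27, 8) = 2220075


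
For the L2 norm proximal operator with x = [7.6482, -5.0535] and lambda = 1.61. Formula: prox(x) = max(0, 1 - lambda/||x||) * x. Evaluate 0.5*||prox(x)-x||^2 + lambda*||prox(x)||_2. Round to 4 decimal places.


Step 1: Compute ||x||.
||x|| = 9.1669
Step 2: Compute scaling factor.
scale = max(0, 1 - 1.61/9.1669) = 0.8244
Step 3: prox(x) = [6.3049, -4.1659]
||prox(x)|| = 7.5569
Step 4: Proximal objective.
0.5*||prox-x||^2 = 1.2961
lambda*||prox|| = 12.1666
Total = 13.4627


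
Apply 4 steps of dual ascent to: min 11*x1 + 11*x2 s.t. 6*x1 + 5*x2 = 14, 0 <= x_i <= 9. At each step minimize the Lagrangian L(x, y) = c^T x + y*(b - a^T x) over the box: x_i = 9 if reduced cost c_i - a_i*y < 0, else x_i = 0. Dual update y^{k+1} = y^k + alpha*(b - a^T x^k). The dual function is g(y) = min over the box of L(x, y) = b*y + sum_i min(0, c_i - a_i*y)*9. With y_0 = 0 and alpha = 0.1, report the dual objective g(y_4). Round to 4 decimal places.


Dual ascent for LP: min 11*x1 + 11*x2, 6*x1 + 5*x2 = 14, 0 <= x_i <= 9
Step 1: y^k = 0.0, reduced costs: (11.0, 11.0)
  x^k = (0.0, 0.0), subgradient = b - a^T x = 14.0
  y^{k+1} = 0.0 + 0.1*14.0 = 1.4
Step 2: y^k = 1.4, reduced costs: (2.6, 4.0)
  x^k = (0.0, 0.0), subgradient = b - a^T x = 14.0
  y^{k+1} = 1.4 + 0.1*14.0 = 2.8
Step 3: y^k = 2.8, reduced costs: (-5.8, -3.0)
  x^k = (9.0, 9.0), subgradient = b - a^T x = -85.0
  y^{k+1} = 2.8 + 0.1*-85.0 = -5.7
Step 4: y^k = -5.7, reduced costs: (45.2, 39.5)
  x^k = (0.0, 0.0), subgradient = b - a^T x = 14.0
  y^{k+1} = -5.7 + 0.1*14.0 = -4.3
Dual objective at y_4 = -4.3: reduced costs (36.8, 32.5), box minimizer x = (0.0, 0.0)
g(y_4) = b*y + (c1 - a1*y)*x1 + (c2 - a2*y)*x2 = 14*(-4.3) + 36.8*0.0 + 32.5*0.0 = -60.2 + 0.0 + 0.0 = -60.2


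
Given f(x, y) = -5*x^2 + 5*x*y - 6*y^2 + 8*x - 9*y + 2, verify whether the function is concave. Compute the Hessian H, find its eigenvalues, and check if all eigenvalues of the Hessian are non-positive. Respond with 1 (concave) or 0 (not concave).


The Hessian of f(x,y) = -5*x^2 + 5*x*y - 6*y^2 + 8*x - 9*y + 2 is:
H = [[-10, 5], [5, -12]]
Trace = -10 - 12 = -22
Determinant = -10*-12 - (5)^2 = 95
Discriminant = (-22)^2 - 4*95 = 104.0
Eigenvalues: lambda_1 = -16.099, lambda_2 = -5.901
The function is concave.

1
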